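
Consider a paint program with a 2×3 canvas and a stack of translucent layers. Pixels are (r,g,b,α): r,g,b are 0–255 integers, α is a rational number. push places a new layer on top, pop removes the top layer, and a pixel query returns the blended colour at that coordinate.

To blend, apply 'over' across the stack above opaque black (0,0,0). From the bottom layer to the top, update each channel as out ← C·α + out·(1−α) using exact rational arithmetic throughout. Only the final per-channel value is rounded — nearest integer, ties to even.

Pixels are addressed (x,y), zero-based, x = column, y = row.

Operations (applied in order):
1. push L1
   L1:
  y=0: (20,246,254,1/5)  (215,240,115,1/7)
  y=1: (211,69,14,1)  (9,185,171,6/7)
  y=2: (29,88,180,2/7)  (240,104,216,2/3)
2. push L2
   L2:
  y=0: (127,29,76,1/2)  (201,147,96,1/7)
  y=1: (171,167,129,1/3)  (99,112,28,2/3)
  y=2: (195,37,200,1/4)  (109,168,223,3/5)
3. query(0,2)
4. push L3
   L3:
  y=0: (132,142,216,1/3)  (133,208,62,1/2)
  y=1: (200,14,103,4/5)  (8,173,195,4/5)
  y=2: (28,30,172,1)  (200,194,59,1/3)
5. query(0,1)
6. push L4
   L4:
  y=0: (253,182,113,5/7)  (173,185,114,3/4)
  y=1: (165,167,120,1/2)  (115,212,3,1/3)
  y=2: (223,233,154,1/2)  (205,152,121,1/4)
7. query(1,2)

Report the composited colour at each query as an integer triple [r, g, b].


query (0,2) [L1,L2] — begin 0,0,0
after L1 α=2/7: [58/7, 176/7, 360/7]
after L2 α=1/4: [1539/28, 787/28, 620/7]
→ [55, 28, 89]

query (0,1) [L1,L2,L3] — begin 0,0,0
L1 α=1: [211, 69, 14]
L2 α=1/3: [593/3, 305/3, 157/3]
L3 α=4/5: [2993/15, 473/15, 1393/15]
rounded: [200, 32, 93]

(1,2) stack=L1,L2,L3,L4; from [0,0,0]:
+L1 (α=2/3) → [160, 208/3, 144]
+L2 (α=3/5) → [647/5, 1928/15, 957/5]
+L3 (α=1/3) → [2294/15, 6766/45, 2209/15]
+L4 (α=1/4) → [3319/20, 4523/30, 1407/10]
rounded: [166, 151, 141]


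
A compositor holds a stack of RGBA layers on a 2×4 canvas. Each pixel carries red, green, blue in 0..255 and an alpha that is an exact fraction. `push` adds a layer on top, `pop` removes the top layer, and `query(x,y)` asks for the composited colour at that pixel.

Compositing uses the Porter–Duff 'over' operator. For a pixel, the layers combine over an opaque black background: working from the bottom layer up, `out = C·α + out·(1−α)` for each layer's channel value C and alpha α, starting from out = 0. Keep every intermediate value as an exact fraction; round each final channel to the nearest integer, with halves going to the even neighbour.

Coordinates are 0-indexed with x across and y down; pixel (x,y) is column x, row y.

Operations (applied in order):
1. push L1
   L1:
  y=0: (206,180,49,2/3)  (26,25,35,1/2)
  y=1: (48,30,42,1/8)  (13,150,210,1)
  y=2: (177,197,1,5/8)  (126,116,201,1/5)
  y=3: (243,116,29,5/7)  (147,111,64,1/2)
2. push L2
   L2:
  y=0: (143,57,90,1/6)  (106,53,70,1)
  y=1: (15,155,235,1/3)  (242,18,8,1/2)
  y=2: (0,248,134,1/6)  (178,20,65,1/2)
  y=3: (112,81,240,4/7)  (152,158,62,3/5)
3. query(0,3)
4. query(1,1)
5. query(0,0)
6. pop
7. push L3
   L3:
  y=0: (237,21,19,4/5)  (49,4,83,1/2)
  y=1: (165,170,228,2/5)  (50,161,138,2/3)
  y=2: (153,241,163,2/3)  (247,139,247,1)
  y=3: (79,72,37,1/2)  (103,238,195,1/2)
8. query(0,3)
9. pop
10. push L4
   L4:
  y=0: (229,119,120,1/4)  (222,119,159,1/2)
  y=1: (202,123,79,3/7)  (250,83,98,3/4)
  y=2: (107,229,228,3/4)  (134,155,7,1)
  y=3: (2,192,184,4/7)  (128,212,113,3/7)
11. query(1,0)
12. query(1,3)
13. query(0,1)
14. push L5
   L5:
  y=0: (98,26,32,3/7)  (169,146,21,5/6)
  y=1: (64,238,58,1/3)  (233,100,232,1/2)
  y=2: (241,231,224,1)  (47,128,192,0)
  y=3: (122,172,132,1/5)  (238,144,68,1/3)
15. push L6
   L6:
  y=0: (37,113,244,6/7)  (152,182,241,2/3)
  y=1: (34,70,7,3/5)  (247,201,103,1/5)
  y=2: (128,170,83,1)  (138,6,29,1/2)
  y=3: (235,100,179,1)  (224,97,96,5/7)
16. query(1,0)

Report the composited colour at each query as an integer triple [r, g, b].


at x=0,y=3 over L1,L2:
L1 α=5/7: [1215/7, 580/7, 145/7]
L2 α=4/7: [6781/49, 4008/49, 7155/49]
rounded: [138, 82, 146]

at x=1,y=1 over L1,L2:
+L1 (α=1) → [13, 150, 210]
+L2 (α=1/2) → [255/2, 84, 109]
→ [128, 84, 109]

at x=0,y=0 over L1,L2:
+L1 (α=2/3) → [412/3, 120, 98/3]
+L2 (α=1/6) → [2489/18, 219/2, 380/9]
rounded: [138, 110, 42]

query (0,3) [L1,L3] — begin 0,0,0
L1 α=5/7: [1215/7, 580/7, 145/7]
L3 α=1/2: [884/7, 542/7, 202/7]
rounded: [126, 77, 29]

at x=1,y=0 over L1,L4:
after L1 α=1/2: [13, 25/2, 35/2]
after L4 α=1/2: [235/2, 263/4, 353/4]
→ [118, 66, 88]

at x=1,y=3 over L1,L4:
after L1 α=1/2: [147/2, 111/2, 32]
after L4 α=3/7: [678/7, 858/7, 467/7]
= [97, 123, 67]

at x=0,y=1 over L1,L4:
L1 α=1/8: [6, 15/4, 21/4]
L4 α=3/7: [90, 384/7, 258/7]
→ [90, 55, 37]

(1,0) stack=L1,L4,L5,L6; from [0,0,0]:
after L1 α=1/2: [13, 25/2, 35/2]
after L4 α=1/2: [235/2, 263/4, 353/4]
after L5 α=5/6: [1925/12, 1061/8, 773/24]
after L6 α=2/3: [5573/36, 3973/24, 12341/72]
rounded: [155, 166, 171]


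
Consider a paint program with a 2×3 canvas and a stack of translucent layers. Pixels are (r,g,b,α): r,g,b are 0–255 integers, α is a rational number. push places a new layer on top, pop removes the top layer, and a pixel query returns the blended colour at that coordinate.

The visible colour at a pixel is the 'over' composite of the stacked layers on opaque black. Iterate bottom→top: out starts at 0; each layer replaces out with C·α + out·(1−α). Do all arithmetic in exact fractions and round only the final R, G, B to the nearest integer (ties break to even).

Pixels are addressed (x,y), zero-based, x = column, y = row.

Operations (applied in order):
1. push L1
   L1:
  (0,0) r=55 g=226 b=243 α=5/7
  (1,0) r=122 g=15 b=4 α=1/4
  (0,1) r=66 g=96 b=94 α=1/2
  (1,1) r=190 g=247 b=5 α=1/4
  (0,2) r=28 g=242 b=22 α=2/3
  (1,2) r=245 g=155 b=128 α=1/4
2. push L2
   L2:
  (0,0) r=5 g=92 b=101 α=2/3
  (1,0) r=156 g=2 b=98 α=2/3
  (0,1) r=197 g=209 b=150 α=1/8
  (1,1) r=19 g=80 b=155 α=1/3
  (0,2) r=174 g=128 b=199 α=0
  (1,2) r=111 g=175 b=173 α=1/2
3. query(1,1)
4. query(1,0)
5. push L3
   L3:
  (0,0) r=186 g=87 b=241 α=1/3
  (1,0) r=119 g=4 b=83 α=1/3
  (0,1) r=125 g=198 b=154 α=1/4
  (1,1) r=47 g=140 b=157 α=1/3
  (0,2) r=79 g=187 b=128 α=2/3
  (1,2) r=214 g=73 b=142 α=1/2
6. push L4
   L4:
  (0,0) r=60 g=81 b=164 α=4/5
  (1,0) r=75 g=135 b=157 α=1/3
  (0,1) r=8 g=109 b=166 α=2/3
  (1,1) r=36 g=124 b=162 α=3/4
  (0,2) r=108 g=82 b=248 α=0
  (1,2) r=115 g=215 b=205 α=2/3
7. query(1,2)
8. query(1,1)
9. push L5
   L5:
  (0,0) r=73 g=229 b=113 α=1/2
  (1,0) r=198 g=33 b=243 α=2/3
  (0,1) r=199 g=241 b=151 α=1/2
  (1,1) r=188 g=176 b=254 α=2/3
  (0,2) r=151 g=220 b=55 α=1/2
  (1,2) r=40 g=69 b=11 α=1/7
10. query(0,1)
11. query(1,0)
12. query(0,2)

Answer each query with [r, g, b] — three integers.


at x=1,y=1 over L1,L2:
+L1 (α=1/4) → [95/2, 247/4, 5/4]
+L2 (α=1/3) → [38, 407/6, 105/2]
→ [38, 68, 52]

at x=1,y=0 over L1,L2:
after L1 α=1/4: [61/2, 15/4, 1]
after L2 α=2/3: [685/6, 31/12, 197/3]
= [114, 3, 66]

query (1,2) [L1,L2,L3,L4] — begin 0,0,0
+L1 (α=1/4) → [245/4, 155/4, 32]
+L2 (α=1/2) → [689/8, 855/8, 205/2]
+L3 (α=1/2) → [2401/16, 1439/16, 489/4]
+L4 (α=2/3) → [2027/16, 2773/16, 2129/12]
rounded: [127, 173, 177]

query (1,1) [L1,L2,L3,L4] — begin 0,0,0
after L1 α=1/4: [95/2, 247/4, 5/4]
after L2 α=1/3: [38, 407/6, 105/2]
after L3 α=1/3: [41, 827/9, 262/3]
after L4 α=3/4: [149/4, 4175/36, 430/3]
→ [37, 116, 143]

at x=0,y=1 over L1,L2,L3,L4,L5:
L1 α=1/2: [33, 48, 47]
L2 α=1/8: [107/2, 545/8, 479/8]
L3 α=1/4: [571/8, 3219/32, 2669/32]
L4 α=2/3: [233/8, 10195/96, 4431/32]
L5 α=1/2: [1825/16, 33331/192, 9263/64]
rounded: [114, 174, 145]

query (1,0) [L1,L2,L3,L4,L5] — begin 0,0,0
after L1 α=1/4: [61/2, 15/4, 1]
after L2 α=2/3: [685/6, 31/12, 197/3]
after L3 α=1/3: [1042/9, 55/18, 643/9]
after L4 α=1/3: [2759/27, 1270/27, 2699/27]
after L5 α=2/3: [13451/81, 3052/81, 15821/81]
rounded: [166, 38, 195]

(0,2) stack=L1,L2,L3,L4,L5; from [0,0,0]:
L1 α=2/3: [56/3, 484/3, 44/3]
L2 α=0: [56/3, 484/3, 44/3]
L3 α=2/3: [530/9, 1606/9, 812/9]
L4 α=0: [530/9, 1606/9, 812/9]
L5 α=1/2: [1889/18, 1793/9, 1307/18]
= [105, 199, 73]


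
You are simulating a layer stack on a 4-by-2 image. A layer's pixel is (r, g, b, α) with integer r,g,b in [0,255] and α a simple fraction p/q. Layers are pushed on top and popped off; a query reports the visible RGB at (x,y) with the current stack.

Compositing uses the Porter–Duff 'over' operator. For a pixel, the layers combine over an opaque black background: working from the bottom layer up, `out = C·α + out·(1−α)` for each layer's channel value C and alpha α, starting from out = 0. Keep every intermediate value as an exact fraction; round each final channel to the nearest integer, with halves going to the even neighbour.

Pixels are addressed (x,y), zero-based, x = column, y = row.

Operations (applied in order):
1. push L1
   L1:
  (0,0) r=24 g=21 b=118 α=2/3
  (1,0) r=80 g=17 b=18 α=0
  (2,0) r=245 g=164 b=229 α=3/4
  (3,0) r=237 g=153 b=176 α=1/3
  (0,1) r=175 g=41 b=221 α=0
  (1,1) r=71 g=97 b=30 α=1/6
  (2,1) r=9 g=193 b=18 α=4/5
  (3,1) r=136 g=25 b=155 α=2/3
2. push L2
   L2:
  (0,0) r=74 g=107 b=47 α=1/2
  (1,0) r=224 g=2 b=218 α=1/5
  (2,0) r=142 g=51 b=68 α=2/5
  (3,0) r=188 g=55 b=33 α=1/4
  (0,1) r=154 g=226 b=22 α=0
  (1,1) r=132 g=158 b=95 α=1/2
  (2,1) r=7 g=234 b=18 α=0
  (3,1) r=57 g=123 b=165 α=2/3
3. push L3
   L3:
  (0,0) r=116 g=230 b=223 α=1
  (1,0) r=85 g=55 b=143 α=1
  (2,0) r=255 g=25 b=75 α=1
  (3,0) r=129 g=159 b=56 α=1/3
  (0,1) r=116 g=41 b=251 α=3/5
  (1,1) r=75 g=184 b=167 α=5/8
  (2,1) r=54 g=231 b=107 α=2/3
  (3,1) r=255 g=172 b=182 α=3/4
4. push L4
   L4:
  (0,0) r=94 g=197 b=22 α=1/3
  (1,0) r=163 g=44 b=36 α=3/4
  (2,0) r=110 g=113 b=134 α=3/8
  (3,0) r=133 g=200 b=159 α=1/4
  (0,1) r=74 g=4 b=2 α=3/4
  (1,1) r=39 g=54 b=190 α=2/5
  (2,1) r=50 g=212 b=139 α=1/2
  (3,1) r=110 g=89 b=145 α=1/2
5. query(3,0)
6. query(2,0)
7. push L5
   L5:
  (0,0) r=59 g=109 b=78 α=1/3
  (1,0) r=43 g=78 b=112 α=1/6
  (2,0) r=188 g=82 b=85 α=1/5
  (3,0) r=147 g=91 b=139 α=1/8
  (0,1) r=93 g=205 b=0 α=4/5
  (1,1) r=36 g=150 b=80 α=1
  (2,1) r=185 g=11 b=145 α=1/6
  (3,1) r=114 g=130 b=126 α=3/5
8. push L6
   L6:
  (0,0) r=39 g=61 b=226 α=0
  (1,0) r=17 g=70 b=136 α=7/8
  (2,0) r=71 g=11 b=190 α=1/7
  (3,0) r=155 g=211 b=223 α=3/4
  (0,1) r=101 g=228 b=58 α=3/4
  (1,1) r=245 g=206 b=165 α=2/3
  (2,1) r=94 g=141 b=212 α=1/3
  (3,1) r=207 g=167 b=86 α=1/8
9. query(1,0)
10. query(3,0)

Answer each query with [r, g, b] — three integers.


at x=3,y=0 over L1,L2,L3,L4:
after L1 α=1/3: [79, 51, 176/3]
after L2 α=1/4: [425/4, 52, 209/4]
after L3 α=1/3: [683/6, 263/3, 107/2]
after L4 α=1/4: [949/8, 463/4, 639/8]
→ [119, 116, 80]

(2,0) stack=L1,L2,L3,L4; from [0,0,0]:
after L1 α=3/4: [735/4, 123, 687/4]
after L2 α=2/5: [3341/20, 471/5, 521/4]
after L3 α=1: [255, 25, 75]
after L4 α=3/8: [1605/8, 58, 777/8]
= [201, 58, 97]

(1,0) stack=L1,L2,L3,L4,L5,L6; from [0,0,0]:
after L1 α=0: [0, 0, 0]
after L2 α=1/5: [224/5, 2/5, 218/5]
after L3 α=1: [85, 55, 143]
after L4 α=3/4: [287/2, 187/4, 251/4]
after L5 α=1/6: [507/4, 1247/24, 1703/24]
after L6 α=7/8: [983/32, 13007/192, 24551/192]
rounded: [31, 68, 128]

query (3,0) [L1,L2,L3,L4,L5,L6] — begin 0,0,0
after L1 α=1/3: [79, 51, 176/3]
after L2 α=1/4: [425/4, 52, 209/4]
after L3 α=1/3: [683/6, 263/3, 107/2]
after L4 α=1/4: [949/8, 463/4, 639/8]
after L5 α=1/8: [7819/64, 3605/32, 5585/64]
after L6 α=3/4: [37579/256, 23861/128, 48401/256]
= [147, 186, 189]


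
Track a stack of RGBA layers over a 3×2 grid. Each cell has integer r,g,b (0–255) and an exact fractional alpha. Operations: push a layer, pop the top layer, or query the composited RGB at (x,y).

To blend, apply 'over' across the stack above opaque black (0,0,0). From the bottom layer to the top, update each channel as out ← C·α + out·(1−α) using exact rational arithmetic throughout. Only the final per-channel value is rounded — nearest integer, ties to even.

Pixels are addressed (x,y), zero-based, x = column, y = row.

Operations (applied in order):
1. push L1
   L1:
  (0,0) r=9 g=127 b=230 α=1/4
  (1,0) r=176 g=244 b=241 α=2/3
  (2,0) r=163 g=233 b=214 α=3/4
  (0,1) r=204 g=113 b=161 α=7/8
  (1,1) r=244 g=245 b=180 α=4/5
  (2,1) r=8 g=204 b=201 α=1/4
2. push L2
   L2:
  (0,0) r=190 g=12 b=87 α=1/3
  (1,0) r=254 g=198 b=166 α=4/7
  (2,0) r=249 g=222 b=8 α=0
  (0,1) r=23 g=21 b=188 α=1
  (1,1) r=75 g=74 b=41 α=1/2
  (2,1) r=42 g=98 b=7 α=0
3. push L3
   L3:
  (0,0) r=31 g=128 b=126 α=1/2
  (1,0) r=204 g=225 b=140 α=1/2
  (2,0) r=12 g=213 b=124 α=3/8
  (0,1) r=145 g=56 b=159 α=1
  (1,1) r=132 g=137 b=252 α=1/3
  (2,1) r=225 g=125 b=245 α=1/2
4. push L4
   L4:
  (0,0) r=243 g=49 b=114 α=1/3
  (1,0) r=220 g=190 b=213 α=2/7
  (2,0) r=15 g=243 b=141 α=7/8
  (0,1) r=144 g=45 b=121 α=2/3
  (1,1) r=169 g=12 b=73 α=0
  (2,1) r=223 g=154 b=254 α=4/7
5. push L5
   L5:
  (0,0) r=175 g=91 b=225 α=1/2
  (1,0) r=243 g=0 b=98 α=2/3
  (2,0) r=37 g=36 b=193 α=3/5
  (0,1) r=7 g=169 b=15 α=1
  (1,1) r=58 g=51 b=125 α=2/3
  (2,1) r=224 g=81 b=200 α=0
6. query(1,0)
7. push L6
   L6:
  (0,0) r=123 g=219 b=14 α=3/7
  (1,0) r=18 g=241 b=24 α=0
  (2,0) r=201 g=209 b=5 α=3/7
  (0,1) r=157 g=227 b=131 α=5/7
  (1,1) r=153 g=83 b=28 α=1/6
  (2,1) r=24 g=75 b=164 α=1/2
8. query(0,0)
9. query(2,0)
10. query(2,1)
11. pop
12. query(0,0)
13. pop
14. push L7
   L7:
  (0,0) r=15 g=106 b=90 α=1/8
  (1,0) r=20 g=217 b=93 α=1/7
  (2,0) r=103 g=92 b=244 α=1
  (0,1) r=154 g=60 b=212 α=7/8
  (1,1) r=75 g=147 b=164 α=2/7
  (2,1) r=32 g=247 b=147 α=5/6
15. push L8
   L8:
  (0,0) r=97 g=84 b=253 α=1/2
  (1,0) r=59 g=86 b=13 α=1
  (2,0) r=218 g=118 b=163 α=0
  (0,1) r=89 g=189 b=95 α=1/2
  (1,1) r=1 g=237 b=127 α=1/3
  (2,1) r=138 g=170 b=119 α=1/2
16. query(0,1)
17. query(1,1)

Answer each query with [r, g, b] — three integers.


at x=1,y=0 over L1,L2,L3,L4,L5:
+L1 (α=2/3) → [352/3, 488/3, 482/3]
+L2 (α=4/7) → [1368/7, 1280/7, 1146/7]
+L3 (α=1/2) → [1398/7, 2855/14, 1063/7]
+L4 (α=2/7) → [10070/49, 19595/98, 8297/49]
+L5 (α=2/3) → [33884/147, 19595/294, 5967/49]
= [231, 67, 122]

(0,0) stack=L1,L2,L3,L4,L5,L6; from [0,0,0]:
+L1 (α=1/4) → [9/4, 127/4, 115/2]
+L2 (α=1/3) → [389/6, 151/6, 202/3]
+L3 (α=1/2) → [575/12, 919/12, 290/3]
+L4 (α=1/3) → [2033/18, 1213/18, 922/9]
+L5 (α=1/2) → [5183/36, 2851/36, 2947/18]
+L6 (α=3/7) → [8504/63, 1252/9, 896/9]
rounded: [135, 139, 100]

query (2,0) [L1,L2,L3,L4,L5,L6] — begin 0,0,0
after L1 α=3/4: [489/4, 699/4, 321/2]
after L2 α=0: [489/4, 699/4, 321/2]
after L3 α=3/8: [2589/32, 6051/32, 2349/16]
after L4 α=7/8: [5949/256, 60483/256, 18141/128]
after L5 α=3/5: [20157/640, 74307/640, 55197/320]
after L6 α=3/7: [116637/1120, 174627/1120, 56397/560]
→ [104, 156, 101]

query (2,1) [L1,L2,L3,L4,L5,L6] — begin 0,0,0
L1 α=1/4: [2, 51, 201/4]
L2 α=0: [2, 51, 201/4]
L3 α=1/2: [227/2, 88, 1181/8]
L4 α=4/7: [2465/14, 880/7, 11671/56]
L5 α=0: [2465/14, 880/7, 11671/56]
L6 α=1/2: [2801/28, 1405/14, 20855/112]
rounded: [100, 100, 186]

(0,0) stack=L1,L2,L3,L4,L5; from [0,0,0]:
+L1 (α=1/4) → [9/4, 127/4, 115/2]
+L2 (α=1/3) → [389/6, 151/6, 202/3]
+L3 (α=1/2) → [575/12, 919/12, 290/3]
+L4 (α=1/3) → [2033/18, 1213/18, 922/9]
+L5 (α=1/2) → [5183/36, 2851/36, 2947/18]
→ [144, 79, 164]

query (0,1) [L1,L2,L3,L4,L7,L8] — begin 0,0,0
L1 α=7/8: [357/2, 791/8, 1127/8]
L2 α=1: [23, 21, 188]
L3 α=1: [145, 56, 159]
L4 α=2/3: [433/3, 146/3, 401/3]
L7 α=7/8: [3667/24, 703/12, 4853/24]
L8 α=1/2: [5803/48, 2971/24, 7133/48]
rounded: [121, 124, 149]

at x=1,y=1 over L1,L2,L3,L4,L7,L8:
after L1 α=4/5: [976/5, 196, 144]
after L2 α=1/2: [1351/10, 135, 185/2]
after L3 α=1/3: [2011/15, 407/3, 437/3]
after L4 α=0: [2011/15, 407/3, 437/3]
after L7 α=2/7: [2461/21, 2917/21, 3169/21]
after L8 α=1/3: [4943/63, 10811/63, 9005/63]
= [78, 172, 143]


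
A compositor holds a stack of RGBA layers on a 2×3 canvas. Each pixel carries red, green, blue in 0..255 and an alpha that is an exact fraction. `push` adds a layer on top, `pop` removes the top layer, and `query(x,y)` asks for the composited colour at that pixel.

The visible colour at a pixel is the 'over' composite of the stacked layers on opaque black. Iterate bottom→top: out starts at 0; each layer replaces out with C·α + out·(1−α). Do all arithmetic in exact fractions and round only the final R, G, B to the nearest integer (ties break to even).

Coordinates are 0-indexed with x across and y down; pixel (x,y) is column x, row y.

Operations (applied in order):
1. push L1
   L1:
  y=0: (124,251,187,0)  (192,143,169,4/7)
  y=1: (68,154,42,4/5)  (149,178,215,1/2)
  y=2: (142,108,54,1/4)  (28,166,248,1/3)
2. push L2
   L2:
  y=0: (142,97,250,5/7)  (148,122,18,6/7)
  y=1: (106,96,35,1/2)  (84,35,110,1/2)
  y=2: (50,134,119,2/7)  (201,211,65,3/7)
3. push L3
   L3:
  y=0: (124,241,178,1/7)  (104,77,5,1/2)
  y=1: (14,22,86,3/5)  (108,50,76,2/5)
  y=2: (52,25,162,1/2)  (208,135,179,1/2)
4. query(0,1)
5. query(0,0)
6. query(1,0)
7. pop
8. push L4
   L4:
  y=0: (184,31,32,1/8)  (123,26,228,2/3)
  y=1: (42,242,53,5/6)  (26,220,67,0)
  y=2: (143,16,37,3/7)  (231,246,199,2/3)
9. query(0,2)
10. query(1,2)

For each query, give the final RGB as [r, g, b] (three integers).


at x=0,y=1 over L1,L2,L3:
+L1 (α=4/5) → [272/5, 616/5, 168/5]
+L2 (α=1/2) → [401/5, 548/5, 343/10]
+L3 (α=3/5) → [1012/25, 1426/25, 1633/25]
= [40, 57, 65]

query (0,0) [L1,L2,L3] — begin 0,0,0
after L1 α=0: [0, 0, 0]
after L2 α=5/7: [710/7, 485/7, 1250/7]
after L3 α=1/7: [5128/49, 4597/49, 8746/49]
→ [105, 94, 178]

(1,0) stack=L1,L2,L3; from [0,0,0]:
after L1 α=4/7: [768/7, 572/7, 676/7]
after L2 α=6/7: [6984/49, 5696/49, 1432/49]
after L3 α=1/2: [6040/49, 9469/98, 1677/98]
= [123, 97, 17]

query (0,2) [L1,L2,L4] — begin 0,0,0
after L1 α=1/4: [71/2, 27, 27/2]
after L2 α=2/7: [555/14, 403/7, 611/14]
after L4 α=3/7: [4113/49, 1948/49, 1999/49]
rounded: [84, 40, 41]

at x=1,y=2 over L1,L2,L4:
L1 α=1/3: [28/3, 166/3, 248/3]
L2 α=3/7: [1921/21, 2563/21, 1577/21]
L4 α=2/3: [11623/63, 12895/63, 9935/63]
= [184, 205, 158]


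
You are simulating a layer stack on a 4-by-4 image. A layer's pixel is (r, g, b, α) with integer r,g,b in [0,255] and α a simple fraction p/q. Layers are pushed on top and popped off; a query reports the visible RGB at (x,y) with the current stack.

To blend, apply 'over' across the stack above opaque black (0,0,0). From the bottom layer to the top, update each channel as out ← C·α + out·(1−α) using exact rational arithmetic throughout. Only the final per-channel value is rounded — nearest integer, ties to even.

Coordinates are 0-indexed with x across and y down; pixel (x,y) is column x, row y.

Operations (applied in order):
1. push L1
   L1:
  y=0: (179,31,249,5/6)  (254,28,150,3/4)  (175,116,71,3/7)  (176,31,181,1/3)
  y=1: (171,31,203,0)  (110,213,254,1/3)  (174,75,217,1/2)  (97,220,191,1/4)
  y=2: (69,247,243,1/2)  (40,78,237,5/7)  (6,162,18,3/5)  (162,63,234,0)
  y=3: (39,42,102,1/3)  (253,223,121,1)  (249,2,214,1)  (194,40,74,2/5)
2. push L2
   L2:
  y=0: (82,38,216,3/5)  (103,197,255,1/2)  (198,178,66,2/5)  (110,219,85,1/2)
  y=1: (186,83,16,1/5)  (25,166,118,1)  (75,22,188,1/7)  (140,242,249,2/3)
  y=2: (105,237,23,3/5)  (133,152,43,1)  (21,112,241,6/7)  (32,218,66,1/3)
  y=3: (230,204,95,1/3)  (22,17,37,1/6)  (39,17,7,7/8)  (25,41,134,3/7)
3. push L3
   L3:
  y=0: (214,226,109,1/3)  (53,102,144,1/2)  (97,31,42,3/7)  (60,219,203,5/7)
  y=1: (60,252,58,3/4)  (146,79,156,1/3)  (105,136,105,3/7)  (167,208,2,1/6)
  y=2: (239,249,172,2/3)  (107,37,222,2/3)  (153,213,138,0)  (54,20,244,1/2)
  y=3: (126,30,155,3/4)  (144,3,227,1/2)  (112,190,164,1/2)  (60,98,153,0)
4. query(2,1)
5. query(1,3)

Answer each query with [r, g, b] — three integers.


at x=2,y=1 over L1,L2,L3:
after L1 α=1/2: [87, 75/2, 217/2]
after L2 α=1/7: [597/7, 247/7, 839/7]
after L3 α=3/7: [4593/49, 3844/49, 5561/49]
rounded: [94, 78, 113]

at x=1,y=3 over L1,L2,L3:
+L1 (α=1) → [253, 223, 121]
+L2 (α=1/6) → [429/2, 566/3, 107]
+L3 (α=1/2) → [717/4, 575/6, 167]
→ [179, 96, 167]


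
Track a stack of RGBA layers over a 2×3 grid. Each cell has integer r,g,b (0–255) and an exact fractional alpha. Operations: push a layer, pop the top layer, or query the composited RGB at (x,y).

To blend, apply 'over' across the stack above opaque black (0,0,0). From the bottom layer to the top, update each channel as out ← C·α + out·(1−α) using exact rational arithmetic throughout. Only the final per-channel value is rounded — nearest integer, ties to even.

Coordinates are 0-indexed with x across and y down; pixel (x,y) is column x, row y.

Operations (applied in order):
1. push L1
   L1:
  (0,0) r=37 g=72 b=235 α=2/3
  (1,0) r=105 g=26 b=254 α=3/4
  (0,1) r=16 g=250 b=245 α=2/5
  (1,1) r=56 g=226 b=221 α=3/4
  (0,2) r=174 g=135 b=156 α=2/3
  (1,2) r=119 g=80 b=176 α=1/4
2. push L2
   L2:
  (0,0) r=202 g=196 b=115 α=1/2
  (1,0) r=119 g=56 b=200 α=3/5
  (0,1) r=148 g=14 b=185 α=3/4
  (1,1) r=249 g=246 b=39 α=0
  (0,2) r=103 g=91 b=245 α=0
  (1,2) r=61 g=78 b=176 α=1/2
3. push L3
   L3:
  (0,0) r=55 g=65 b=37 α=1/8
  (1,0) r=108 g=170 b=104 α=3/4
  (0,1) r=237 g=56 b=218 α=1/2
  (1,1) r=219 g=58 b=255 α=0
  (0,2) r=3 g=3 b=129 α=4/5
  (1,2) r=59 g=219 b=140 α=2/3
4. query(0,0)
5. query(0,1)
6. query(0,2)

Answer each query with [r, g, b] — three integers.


query (0,0) [L1,L2,L3] — begin 0,0,0
after L1 α=2/3: [74/3, 48, 470/3]
after L2 α=1/2: [340/3, 122, 815/6]
after L3 α=1/8: [2545/24, 919/8, 5927/48]
= [106, 115, 123]

(0,1) stack=L1,L2,L3; from [0,0,0]:
+L1 (α=2/5) → [32/5, 100, 98]
+L2 (α=3/4) → [563/5, 71/2, 653/4]
+L3 (α=1/2) → [874/5, 183/4, 1525/8]
= [175, 46, 191]

at x=0,y=2 over L1,L2,L3:
after L1 α=2/3: [116, 90, 104]
after L2 α=0: [116, 90, 104]
after L3 α=4/5: [128/5, 102/5, 124]
→ [26, 20, 124]


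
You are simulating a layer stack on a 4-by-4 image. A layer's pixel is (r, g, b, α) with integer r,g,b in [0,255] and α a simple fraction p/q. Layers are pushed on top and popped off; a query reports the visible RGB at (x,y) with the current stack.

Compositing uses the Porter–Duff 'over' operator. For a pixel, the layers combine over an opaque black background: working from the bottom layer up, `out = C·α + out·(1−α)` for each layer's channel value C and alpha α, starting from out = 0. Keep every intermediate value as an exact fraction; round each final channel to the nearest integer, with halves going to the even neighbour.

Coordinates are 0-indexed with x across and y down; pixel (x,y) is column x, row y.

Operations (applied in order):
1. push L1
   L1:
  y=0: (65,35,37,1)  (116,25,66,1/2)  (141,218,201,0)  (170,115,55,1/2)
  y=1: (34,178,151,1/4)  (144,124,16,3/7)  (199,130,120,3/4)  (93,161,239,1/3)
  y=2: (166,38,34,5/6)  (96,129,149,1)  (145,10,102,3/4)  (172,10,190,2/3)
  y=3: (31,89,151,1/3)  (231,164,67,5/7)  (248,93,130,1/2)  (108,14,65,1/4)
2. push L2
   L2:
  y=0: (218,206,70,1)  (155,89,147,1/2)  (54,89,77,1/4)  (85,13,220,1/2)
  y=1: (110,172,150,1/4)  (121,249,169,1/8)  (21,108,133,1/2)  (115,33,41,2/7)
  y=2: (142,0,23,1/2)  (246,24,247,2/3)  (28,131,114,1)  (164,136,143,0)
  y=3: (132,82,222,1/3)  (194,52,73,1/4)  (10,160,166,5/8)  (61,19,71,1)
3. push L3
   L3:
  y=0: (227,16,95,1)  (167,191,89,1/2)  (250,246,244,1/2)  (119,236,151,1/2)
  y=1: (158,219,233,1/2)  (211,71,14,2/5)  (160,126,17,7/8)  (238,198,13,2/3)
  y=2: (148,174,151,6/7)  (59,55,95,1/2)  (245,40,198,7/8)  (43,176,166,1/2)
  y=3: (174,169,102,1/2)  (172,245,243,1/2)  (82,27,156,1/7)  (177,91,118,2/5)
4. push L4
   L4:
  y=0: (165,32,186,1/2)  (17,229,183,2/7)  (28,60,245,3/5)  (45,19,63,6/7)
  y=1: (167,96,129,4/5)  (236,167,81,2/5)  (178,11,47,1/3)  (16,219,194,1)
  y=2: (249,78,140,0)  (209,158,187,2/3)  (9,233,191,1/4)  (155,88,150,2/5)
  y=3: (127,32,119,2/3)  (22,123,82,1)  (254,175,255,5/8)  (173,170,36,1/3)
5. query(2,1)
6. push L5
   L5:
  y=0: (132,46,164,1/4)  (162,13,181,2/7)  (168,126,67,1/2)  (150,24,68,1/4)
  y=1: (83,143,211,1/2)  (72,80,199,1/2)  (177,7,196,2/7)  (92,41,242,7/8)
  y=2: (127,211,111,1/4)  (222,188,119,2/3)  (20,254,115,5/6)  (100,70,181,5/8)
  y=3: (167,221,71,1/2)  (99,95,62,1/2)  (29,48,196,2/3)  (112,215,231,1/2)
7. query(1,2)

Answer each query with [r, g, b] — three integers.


(2,1) stack=L1,L2,L3,L4; from [0,0,0]:
L1 α=3/4: [597/4, 195/2, 90]
L2 α=1/2: [681/8, 411/4, 223/2]
L3 α=7/8: [9641/64, 3939/32, 461/16]
L4 α=1/3: [15337/96, 4115/48, 279/8]
→ [160, 86, 35]

query (1,2) [L1,L2,L3,L4,L5] — begin 0,0,0
after L1 α=1: [96, 129, 149]
after L2 α=2/3: [196, 59, 643/3]
after L3 α=1/2: [255/2, 57, 464/3]
after L4 α=2/3: [1091/6, 373/3, 1586/9]
after L5 α=2/3: [3755/18, 1501/9, 3728/27]
= [209, 167, 138]


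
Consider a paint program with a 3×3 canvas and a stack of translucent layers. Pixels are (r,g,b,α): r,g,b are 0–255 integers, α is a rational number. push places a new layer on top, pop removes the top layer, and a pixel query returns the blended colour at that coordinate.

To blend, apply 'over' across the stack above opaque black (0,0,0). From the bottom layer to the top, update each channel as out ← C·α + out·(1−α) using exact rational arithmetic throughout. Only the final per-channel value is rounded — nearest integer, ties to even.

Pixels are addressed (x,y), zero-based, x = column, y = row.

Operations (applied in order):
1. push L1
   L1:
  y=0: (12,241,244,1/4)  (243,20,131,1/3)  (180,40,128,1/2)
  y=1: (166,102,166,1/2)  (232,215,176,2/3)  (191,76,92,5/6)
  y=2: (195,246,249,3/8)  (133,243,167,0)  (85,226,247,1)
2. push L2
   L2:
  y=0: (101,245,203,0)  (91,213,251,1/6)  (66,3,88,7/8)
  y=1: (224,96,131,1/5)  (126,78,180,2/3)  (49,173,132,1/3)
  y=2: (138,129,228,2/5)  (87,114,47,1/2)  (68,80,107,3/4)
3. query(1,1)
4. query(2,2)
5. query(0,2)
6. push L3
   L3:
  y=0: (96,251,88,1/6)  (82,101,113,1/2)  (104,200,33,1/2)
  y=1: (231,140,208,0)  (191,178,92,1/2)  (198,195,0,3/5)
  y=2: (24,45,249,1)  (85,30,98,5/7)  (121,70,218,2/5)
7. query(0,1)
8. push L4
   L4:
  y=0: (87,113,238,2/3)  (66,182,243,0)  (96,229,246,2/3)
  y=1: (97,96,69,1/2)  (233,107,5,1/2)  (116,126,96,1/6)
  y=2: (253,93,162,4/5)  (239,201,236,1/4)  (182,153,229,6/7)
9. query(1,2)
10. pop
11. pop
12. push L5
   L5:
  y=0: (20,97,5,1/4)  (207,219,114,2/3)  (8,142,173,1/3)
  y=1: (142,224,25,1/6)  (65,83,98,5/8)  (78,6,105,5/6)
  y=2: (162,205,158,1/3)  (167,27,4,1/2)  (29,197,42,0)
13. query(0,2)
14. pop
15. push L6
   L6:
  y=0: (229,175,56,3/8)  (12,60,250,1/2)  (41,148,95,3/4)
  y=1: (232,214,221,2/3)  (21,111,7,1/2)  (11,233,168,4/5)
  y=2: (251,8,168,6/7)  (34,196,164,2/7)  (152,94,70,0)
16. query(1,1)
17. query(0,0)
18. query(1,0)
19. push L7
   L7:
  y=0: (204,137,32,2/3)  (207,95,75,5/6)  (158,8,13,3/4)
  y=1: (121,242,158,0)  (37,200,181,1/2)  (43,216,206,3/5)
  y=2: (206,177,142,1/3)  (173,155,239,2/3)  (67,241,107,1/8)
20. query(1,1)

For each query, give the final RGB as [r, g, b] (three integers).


(1,1) stack=L1,L2; from [0,0,0]:
L1 α=2/3: [464/3, 430/3, 352/3]
L2 α=2/3: [1220/9, 898/9, 1432/9]
→ [136, 100, 159]

(2,2) stack=L1,L2; from [0,0,0]:
after L1 α=1: [85, 226, 247]
after L2 α=3/4: [289/4, 233/2, 142]
= [72, 116, 142]

at x=0,y=2 over L1,L2:
+L1 (α=3/8) → [585/8, 369/4, 747/8]
+L2 (α=2/5) → [3963/40, 2139/20, 5889/40]
= [99, 107, 147]

at x=0,y=1 over L1,L2,L3:
L1 α=1/2: [83, 51, 83]
L2 α=1/5: [556/5, 60, 463/5]
L3 α=0: [556/5, 60, 463/5]
= [111, 60, 93]

(1,2) stack=L1,L2,L3,L4; from [0,0,0]:
after L1 α=0: [0, 0, 0]
after L2 α=1/2: [87/2, 57, 47/2]
after L3 α=5/7: [512/7, 264/7, 537/7]
after L4 α=1/4: [3209/28, 2199/28, 3263/28]
= [115, 79, 117]

(0,2) stack=L1,L2,L5; from [0,0,0]:
+L1 (α=3/8) → [585/8, 369/4, 747/8]
+L2 (α=2/5) → [3963/40, 2139/20, 5889/40]
+L5 (α=1/3) → [2401/20, 4189/30, 9049/60]
= [120, 140, 151]

(1,1) stack=L1,L2,L6; from [0,0,0]:
+L1 (α=2/3) → [464/3, 430/3, 352/3]
+L2 (α=2/3) → [1220/9, 898/9, 1432/9]
+L6 (α=1/2) → [1409/18, 1897/18, 1495/18]
→ [78, 105, 83]

at x=0,y=0 over L1,L2,L6:
+L1 (α=1/4) → [3, 241/4, 61]
+L2 (α=0) → [3, 241/4, 61]
+L6 (α=3/8) → [351/4, 3305/32, 473/8]
= [88, 103, 59]

(1,0) stack=L1,L2,L6; from [0,0,0]:
after L1 α=1/3: [81, 20/3, 131/3]
after L2 α=1/6: [248/3, 739/18, 704/9]
after L6 α=1/2: [142/3, 1819/36, 1477/9]
rounded: [47, 51, 164]

at x=1,y=1 over L1,L2,L6,L7:
+L1 (α=2/3) → [464/3, 430/3, 352/3]
+L2 (α=2/3) → [1220/9, 898/9, 1432/9]
+L6 (α=1/2) → [1409/18, 1897/18, 1495/18]
+L7 (α=1/2) → [2075/36, 5497/36, 4753/36]
rounded: [58, 153, 132]


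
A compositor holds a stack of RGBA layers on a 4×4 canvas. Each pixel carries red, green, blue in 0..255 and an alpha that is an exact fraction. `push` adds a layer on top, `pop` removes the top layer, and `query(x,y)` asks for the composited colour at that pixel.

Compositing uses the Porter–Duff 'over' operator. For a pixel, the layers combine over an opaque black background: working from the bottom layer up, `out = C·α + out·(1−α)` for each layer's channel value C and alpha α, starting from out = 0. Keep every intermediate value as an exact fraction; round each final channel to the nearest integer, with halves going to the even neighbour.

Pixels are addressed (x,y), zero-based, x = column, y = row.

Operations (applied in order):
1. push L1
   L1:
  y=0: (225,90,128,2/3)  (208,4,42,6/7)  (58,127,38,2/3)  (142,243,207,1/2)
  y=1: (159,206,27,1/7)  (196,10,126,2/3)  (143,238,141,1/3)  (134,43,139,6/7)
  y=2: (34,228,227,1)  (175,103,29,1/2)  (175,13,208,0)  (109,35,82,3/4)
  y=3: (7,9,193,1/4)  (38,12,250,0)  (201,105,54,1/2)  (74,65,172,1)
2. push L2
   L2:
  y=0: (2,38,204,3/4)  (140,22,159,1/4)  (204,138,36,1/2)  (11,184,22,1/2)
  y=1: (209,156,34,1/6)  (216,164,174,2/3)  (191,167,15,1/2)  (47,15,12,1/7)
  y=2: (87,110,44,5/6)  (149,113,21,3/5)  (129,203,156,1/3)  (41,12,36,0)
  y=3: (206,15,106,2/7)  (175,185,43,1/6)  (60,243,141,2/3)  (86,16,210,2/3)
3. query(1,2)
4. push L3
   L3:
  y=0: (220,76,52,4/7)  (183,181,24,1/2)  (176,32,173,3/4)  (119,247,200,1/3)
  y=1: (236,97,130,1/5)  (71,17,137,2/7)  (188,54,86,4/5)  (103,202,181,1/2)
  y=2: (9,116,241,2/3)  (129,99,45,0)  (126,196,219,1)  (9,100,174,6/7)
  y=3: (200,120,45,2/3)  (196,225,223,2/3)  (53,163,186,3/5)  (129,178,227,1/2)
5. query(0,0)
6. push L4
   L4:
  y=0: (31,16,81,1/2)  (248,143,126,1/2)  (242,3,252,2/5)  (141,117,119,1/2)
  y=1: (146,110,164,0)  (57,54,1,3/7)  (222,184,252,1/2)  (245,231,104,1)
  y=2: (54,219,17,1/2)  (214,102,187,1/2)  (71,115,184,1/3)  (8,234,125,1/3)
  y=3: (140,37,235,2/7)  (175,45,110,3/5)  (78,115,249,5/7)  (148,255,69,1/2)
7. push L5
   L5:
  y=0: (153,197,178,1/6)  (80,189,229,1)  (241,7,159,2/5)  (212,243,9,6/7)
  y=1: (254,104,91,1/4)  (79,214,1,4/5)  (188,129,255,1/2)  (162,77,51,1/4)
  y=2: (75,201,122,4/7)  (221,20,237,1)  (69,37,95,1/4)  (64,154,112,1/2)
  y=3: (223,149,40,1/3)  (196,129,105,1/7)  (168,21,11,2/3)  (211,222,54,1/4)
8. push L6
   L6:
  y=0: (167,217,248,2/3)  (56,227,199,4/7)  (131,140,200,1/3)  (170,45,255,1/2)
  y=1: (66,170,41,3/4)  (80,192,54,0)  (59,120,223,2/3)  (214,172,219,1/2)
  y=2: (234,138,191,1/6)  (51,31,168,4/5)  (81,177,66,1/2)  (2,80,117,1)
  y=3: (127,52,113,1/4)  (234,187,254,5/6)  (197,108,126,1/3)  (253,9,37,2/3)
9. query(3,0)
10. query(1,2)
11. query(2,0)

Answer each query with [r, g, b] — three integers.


(1,2) stack=L1,L2; from [0,0,0]:
+L1 (α=1/2) → [175/2, 103/2, 29/2]
+L2 (α=3/5) → [622/5, 442/5, 92/5]
rounded: [124, 88, 18]

(0,0) stack=L1,L2,L3; from [0,0,0]:
L1 α=2/3: [150, 60, 256/3]
L2 α=3/4: [39, 87/2, 523/3]
L3 α=4/7: [997/7, 869/14, 731/7]
rounded: [142, 62, 104]

at x=3,y=0 over L1,L2,L3,L4,L5,L6:
L1 α=1/2: [71, 243/2, 207/2]
L2 α=1/2: [41, 611/4, 251/4]
L3 α=1/3: [67, 1105/6, 217/2]
L4 α=1/2: [104, 1807/12, 455/4]
L5 α=6/7: [1376/7, 19303/84, 671/28]
L6 α=1/2: [1283/7, 23083/168, 7811/56]
= [183, 137, 139]

(1,2) stack=L1,L2,L3,L4,L5,L6; from [0,0,0]:
+L1 (α=1/2) → [175/2, 103/2, 29/2]
+L2 (α=3/5) → [622/5, 442/5, 92/5]
+L3 (α=0) → [622/5, 442/5, 92/5]
+L4 (α=1/2) → [846/5, 476/5, 1027/10]
+L5 (α=1) → [221, 20, 237]
+L6 (α=4/5) → [85, 144/5, 909/5]
→ [85, 29, 182]

(2,0) stack=L1,L2,L3,L4,L5,L6; from [0,0,0]:
after L1 α=2/3: [116/3, 254/3, 76/3]
after L2 α=1/2: [364/3, 334/3, 92/3]
after L3 α=3/4: [487/3, 311/6, 1649/12]
after L4 α=2/5: [971/5, 323/10, 733/4]
after L5 α=2/5: [5323/25, 1109/50, 3471/20]
after L6 α=1/3: [13921/75, 4609/75, 5471/30]
= [186, 61, 182]


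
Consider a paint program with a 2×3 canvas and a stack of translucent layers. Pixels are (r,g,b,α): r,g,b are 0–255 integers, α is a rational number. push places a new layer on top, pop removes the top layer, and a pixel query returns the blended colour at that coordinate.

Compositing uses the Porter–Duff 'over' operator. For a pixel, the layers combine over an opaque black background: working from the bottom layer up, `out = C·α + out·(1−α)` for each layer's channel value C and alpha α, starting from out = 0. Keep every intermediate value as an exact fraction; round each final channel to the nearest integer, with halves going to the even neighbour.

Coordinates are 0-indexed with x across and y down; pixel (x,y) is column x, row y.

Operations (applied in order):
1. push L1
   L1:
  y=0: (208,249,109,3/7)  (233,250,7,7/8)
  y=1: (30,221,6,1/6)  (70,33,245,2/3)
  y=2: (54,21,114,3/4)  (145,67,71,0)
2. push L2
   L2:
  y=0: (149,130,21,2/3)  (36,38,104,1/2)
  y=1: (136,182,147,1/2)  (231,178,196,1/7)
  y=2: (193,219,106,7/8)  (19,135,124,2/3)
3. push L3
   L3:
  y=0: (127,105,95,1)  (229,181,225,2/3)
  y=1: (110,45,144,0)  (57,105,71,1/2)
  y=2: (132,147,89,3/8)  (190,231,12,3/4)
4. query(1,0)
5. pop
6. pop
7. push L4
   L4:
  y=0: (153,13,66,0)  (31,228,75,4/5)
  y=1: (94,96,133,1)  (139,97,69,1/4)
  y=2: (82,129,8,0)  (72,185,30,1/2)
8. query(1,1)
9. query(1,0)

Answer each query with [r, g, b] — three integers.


at x=1,y=0 over L1,L2,L3:
after L1 α=7/8: [1631/8, 875/4, 49/8]
after L2 α=1/2: [1919/16, 1027/8, 881/16]
after L3 α=2/3: [9247/48, 3923/24, 8081/48]
= [193, 163, 168]

query (1,1) [L1,L4] — begin 0,0,0
after L1 α=2/3: [140/3, 22, 490/3]
after L4 α=1/4: [279/4, 163/4, 559/4]
= [70, 41, 140]

(1,0) stack=L1,L4; from [0,0,0]:
+L1 (α=7/8) → [1631/8, 875/4, 49/8]
+L4 (α=4/5) → [2623/40, 4523/20, 2449/40]
→ [66, 226, 61]


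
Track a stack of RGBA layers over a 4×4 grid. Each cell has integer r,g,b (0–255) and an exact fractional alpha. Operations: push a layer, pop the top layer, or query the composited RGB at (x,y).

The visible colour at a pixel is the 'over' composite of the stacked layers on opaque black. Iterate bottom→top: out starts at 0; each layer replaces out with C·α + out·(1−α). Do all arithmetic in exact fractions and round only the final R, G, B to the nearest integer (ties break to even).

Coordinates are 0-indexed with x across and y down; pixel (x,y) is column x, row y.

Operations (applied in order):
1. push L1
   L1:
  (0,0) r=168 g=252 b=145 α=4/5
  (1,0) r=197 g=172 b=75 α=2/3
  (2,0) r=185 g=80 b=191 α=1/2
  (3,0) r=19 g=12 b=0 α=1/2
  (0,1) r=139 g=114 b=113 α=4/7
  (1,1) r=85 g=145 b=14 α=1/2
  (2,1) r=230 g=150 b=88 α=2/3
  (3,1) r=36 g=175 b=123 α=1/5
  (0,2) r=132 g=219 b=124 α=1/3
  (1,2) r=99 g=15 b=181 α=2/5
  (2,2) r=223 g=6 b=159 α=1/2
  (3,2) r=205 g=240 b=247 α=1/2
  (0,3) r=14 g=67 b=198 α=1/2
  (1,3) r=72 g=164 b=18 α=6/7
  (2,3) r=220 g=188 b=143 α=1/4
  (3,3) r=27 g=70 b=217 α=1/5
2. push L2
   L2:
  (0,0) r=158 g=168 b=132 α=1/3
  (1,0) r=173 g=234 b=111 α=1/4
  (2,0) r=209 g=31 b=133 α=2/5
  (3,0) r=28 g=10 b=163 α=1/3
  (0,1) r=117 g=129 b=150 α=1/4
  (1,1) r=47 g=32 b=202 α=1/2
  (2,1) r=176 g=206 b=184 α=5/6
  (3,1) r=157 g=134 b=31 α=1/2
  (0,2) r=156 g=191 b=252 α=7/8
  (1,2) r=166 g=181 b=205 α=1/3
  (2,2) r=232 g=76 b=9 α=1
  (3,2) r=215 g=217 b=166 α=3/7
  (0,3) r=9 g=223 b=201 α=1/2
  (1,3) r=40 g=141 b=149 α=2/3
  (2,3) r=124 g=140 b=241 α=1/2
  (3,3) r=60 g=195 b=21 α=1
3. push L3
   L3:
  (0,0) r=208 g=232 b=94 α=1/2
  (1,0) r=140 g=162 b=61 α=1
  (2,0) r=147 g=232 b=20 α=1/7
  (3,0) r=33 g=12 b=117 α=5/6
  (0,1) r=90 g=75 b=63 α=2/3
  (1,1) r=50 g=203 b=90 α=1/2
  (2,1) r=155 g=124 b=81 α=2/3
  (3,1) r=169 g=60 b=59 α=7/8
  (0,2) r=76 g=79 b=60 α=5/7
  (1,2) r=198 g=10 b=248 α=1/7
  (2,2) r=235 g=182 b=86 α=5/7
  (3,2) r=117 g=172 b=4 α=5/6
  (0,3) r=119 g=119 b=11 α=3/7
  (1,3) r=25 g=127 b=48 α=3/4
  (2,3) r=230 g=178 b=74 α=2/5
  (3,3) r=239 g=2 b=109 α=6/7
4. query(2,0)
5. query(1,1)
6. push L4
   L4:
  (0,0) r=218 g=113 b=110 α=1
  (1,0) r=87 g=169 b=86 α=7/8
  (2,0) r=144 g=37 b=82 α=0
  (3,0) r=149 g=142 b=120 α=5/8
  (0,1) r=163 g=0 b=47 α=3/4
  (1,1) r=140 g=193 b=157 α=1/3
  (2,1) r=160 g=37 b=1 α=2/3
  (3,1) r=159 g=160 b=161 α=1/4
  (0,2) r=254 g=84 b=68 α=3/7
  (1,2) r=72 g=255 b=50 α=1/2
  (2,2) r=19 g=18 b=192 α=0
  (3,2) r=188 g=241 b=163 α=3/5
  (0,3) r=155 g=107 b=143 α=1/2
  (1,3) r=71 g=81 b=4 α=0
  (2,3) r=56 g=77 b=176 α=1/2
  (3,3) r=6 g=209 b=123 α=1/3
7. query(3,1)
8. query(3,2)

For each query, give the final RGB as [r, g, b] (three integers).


at x=2,y=0 over L1,L2,L3:
L1 α=1/2: [185/2, 40, 191/2]
L2 α=2/5: [1391/10, 182/5, 221/2]
L3 α=1/7: [4908/35, 2252/35, 683/7]
→ [140, 64, 98]

at x=1,y=1 over L1,L2,L3:
after L1 α=1/2: [85/2, 145/2, 7]
after L2 α=1/2: [179/4, 209/4, 209/2]
after L3 α=1/2: [379/8, 1021/8, 389/4]
= [47, 128, 97]

(3,1) stack=L1,L2,L3,L4; from [0,0,0]:
after L1 α=1/5: [36/5, 35, 123/5]
after L2 α=1/2: [821/10, 169/2, 139/5]
after L3 α=7/8: [12651/80, 1009/16, 551/10]
after L4 α=1/4: [50673/320, 5587/64, 3263/40]
→ [158, 87, 82]

query (3,2) [L1,L2,L3,L4] — begin 0,0,0
L1 α=1/2: [205/2, 120, 247/2]
L2 α=3/7: [1055/7, 1131/7, 992/7]
L3 α=5/6: [2575/21, 7151/42, 566/21]
L4 α=3/5: [16994/105, 22334/105, 11401/105]
→ [162, 213, 109]


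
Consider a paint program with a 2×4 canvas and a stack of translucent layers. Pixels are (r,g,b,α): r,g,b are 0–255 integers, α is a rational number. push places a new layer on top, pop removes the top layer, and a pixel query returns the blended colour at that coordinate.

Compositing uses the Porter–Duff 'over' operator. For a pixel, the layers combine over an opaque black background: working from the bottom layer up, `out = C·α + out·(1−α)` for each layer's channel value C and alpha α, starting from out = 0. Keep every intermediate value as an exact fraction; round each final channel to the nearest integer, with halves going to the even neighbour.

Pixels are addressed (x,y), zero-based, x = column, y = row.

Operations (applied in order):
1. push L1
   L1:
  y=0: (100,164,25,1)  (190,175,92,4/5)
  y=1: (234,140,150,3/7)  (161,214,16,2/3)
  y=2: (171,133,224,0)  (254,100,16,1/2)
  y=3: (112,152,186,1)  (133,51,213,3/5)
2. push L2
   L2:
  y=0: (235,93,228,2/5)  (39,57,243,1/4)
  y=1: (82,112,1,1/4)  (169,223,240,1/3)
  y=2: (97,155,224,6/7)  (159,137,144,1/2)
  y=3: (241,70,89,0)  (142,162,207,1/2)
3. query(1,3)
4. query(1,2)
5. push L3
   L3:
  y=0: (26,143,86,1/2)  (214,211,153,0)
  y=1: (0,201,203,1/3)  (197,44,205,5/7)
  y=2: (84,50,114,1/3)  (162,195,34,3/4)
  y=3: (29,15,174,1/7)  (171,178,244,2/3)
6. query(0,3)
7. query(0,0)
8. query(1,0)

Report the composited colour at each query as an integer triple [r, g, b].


at x=1,y=3 over L1,L2:
after L1 α=3/5: [399/5, 153/5, 639/5]
after L2 α=1/2: [1109/10, 963/10, 837/5]
= [111, 96, 167]

at x=1,y=2 over L1,L2:
+L1 (α=1/2) → [127, 50, 8]
+L2 (α=1/2) → [143, 187/2, 76]
= [143, 94, 76]

query (0,3) [L1,L2,L3] — begin 0,0,0
L1 α=1: [112, 152, 186]
L2 α=0: [112, 152, 186]
L3 α=1/7: [701/7, 927/7, 1290/7]
= [100, 132, 184]

(0,0) stack=L1,L2,L3; from [0,0,0]:
+L1 (α=1) → [100, 164, 25]
+L2 (α=2/5) → [154, 678/5, 531/5]
+L3 (α=1/2) → [90, 1393/10, 961/10]
→ [90, 139, 96]

query (1,0) [L1,L2,L3] — begin 0,0,0
+L1 (α=4/5) → [152, 140, 368/5]
+L2 (α=1/4) → [495/4, 477/4, 2319/20]
+L3 (α=0) → [495/4, 477/4, 2319/20]
= [124, 119, 116]


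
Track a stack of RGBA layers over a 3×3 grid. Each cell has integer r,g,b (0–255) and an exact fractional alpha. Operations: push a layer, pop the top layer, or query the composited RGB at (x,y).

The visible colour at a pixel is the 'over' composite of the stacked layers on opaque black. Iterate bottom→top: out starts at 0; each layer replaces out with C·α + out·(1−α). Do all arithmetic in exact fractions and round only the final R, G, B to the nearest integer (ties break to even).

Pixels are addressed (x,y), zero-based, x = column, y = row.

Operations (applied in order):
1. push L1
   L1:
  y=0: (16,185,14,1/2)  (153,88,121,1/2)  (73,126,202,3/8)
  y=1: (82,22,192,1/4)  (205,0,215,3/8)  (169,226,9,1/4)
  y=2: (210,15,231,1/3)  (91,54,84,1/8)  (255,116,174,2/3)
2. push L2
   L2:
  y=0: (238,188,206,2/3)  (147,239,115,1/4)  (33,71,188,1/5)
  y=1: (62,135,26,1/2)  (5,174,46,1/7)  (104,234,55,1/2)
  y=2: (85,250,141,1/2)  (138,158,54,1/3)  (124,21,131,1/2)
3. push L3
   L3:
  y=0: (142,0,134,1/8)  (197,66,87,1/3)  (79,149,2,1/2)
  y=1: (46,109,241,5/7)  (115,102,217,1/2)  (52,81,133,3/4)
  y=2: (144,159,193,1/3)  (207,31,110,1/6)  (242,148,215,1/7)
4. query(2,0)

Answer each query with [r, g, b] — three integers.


query (2,0) [L1,L2,L3] — begin 0,0,0
L1 α=3/8: [219/8, 189/4, 303/4]
L2 α=1/5: [57/2, 52, 491/5]
L3 α=1/2: [215/4, 201/2, 501/10]
= [54, 100, 50]
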